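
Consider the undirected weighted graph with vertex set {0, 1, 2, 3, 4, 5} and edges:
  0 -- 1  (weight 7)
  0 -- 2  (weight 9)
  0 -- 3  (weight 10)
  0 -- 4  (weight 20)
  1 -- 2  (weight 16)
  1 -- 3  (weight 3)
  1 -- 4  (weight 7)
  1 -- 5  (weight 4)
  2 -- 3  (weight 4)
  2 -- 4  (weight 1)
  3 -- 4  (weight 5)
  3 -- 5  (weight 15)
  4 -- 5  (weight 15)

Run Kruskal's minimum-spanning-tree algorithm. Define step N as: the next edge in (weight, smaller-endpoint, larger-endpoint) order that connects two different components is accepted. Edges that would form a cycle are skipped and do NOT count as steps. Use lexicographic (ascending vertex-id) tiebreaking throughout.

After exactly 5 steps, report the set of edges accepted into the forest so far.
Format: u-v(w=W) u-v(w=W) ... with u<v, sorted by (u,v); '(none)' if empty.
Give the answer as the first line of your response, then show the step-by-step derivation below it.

0-1(w=7) 1-3(w=3) 1-5(w=4) 2-3(w=4) 2-4(w=1)

step 1: add edge 2-4 (w=1); MST = {2-4(w=1)}
step 2: add edge 1-3 (w=3); MST = {1-3(w=3) 2-4(w=1)}
step 3: add edge 1-5 (w=4); MST = {1-3(w=3) 1-5(w=4) 2-4(w=1)}
step 4: add edge 2-3 (w=4); MST = {1-3(w=3) 1-5(w=4) 2-3(w=4) 2-4(w=1)}
step 5: add edge 0-1 (w=7); MST = {0-1(w=7) 1-3(w=3) 1-5(w=4) 2-3(w=4) 2-4(w=1)}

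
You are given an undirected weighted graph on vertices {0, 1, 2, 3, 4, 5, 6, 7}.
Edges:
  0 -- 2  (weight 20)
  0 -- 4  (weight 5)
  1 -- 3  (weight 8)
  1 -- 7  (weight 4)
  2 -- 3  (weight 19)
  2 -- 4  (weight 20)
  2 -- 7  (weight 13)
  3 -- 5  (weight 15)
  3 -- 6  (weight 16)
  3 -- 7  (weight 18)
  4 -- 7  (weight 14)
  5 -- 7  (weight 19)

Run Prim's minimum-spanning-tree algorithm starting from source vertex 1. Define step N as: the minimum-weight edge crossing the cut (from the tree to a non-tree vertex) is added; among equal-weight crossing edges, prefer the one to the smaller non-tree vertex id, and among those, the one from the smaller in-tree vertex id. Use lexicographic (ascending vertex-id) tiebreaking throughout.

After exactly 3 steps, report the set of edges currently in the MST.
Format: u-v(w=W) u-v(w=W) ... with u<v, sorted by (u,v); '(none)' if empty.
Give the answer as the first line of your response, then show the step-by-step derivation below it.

1-3(w=8) 1-7(w=4) 2-7(w=13)

step 1: add edge 1-7 (w=4); MST = {1-7(w=4)}
step 2: add edge 1-3 (w=8); MST = {1-3(w=8) 1-7(w=4)}
step 3: add edge 2-7 (w=13); MST = {1-3(w=8) 1-7(w=4) 2-7(w=13)}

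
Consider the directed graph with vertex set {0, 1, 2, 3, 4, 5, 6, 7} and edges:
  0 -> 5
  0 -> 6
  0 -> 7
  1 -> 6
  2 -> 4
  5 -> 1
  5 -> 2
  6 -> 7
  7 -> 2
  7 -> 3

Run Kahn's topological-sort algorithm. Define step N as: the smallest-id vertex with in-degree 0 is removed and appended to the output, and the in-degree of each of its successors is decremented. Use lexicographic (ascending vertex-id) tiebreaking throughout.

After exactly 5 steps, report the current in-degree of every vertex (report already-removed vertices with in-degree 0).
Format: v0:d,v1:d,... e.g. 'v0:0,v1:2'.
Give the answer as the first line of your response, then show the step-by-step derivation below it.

v0:0,v1:0,v2:0,v3:0,v4:1,v5:0,v6:0,v7:0

step 1: output 0; order=[0]; indeg=(0,1,2,1,1,0,1,1)
step 2: output 5; order=[0,5]; indeg=(0,0,1,1,1,0,1,1)
step 3: output 1; order=[0,5,1]; indeg=(0,0,1,1,1,0,0,1)
step 4: output 6; order=[0,5,1,6]; indeg=(0,0,1,1,1,0,0,0)
step 5: output 7; order=[0,5,1,6,7]; indeg=(0,0,0,0,1,0,0,0)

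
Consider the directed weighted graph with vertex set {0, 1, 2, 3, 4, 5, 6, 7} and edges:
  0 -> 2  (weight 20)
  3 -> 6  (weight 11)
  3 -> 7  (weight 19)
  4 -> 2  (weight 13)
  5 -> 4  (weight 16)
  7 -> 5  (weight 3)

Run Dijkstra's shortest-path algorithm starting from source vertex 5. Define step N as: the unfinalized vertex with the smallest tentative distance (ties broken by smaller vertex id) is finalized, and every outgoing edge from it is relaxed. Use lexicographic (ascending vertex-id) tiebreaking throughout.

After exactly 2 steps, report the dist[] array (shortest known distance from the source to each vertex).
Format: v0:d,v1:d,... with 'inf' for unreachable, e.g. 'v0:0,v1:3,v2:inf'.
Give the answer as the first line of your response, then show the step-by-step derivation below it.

v0:inf,v1:inf,v2:29,v3:inf,v4:16,v5:0,v6:inf,v7:inf

step 1: dist = v0:inf,v1:inf,v2:inf,v3:inf,v4:16,v5:0,v6:inf,v7:inf
step 2: dist = v0:inf,v1:inf,v2:29,v3:inf,v4:16,v5:0,v6:inf,v7:inf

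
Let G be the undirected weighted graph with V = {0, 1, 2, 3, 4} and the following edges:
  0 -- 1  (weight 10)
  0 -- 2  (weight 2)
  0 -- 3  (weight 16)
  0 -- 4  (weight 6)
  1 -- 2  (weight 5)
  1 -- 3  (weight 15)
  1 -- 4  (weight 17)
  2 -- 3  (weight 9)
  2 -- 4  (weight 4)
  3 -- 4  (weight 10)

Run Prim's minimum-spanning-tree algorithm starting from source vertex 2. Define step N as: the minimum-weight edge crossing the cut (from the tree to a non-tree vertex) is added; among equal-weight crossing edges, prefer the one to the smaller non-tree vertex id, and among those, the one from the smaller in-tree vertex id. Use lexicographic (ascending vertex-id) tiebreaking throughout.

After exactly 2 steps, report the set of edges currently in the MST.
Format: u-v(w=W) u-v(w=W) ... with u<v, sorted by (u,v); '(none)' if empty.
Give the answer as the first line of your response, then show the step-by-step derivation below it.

0-2(w=2) 2-4(w=4)

step 1: add edge 0-2 (w=2); MST = {0-2(w=2)}
step 2: add edge 2-4 (w=4); MST = {0-2(w=2) 2-4(w=4)}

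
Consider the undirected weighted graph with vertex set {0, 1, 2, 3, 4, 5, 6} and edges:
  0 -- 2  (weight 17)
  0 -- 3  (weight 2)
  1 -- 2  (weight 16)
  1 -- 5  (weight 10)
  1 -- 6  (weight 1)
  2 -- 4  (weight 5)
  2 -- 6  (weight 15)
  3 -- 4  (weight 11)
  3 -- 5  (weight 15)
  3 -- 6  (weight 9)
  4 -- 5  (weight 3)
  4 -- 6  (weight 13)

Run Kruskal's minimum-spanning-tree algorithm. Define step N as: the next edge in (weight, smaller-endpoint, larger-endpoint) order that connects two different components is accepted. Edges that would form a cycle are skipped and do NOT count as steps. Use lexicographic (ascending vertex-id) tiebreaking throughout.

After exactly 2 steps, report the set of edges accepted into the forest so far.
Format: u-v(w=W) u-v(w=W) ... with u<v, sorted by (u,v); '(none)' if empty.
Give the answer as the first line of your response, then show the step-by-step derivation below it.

0-3(w=2) 1-6(w=1)

step 1: add edge 1-6 (w=1); MST = {1-6(w=1)}
step 2: add edge 0-3 (w=2); MST = {0-3(w=2) 1-6(w=1)}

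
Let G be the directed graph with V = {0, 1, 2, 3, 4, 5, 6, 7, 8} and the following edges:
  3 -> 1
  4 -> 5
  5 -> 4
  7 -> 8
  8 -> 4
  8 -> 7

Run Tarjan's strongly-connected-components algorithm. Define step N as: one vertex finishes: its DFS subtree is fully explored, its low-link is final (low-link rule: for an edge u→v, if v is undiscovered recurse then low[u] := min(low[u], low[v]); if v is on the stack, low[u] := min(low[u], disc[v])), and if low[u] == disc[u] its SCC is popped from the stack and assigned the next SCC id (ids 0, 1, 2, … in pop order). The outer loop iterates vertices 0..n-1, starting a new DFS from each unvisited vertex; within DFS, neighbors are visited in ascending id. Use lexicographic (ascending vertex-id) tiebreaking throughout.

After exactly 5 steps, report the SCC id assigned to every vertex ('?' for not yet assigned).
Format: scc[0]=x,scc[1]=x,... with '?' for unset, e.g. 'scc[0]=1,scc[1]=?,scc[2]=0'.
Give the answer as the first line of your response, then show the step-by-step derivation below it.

scc[0]=0,scc[1]=1,scc[2]=2,scc[3]=3,scc[4]=?,scc[5]=?,scc[6]=?,scc[7]=?,scc[8]=?

step 1: low=(low[0]=0,low[1]=?,low[2]=?,low[3]=?,low[4]=?,low[5]=?,low[6]=?,low[7]=?,low[8]=?); scc=(scc[0]=0,scc[1]=?,scc[2]=?,scc[3]=?,scc[4]=?,scc[5]=?,scc[6]=?,scc[7]=?,scc[8]=?)
step 2: low=(low[0]=0,low[1]=1,low[2]=?,low[3]=?,low[4]=?,low[5]=?,low[6]=?,low[7]=?,low[8]=?); scc=(scc[0]=0,scc[1]=1,scc[2]=?,scc[3]=?,scc[4]=?,scc[5]=?,scc[6]=?,scc[7]=?,scc[8]=?)
step 3: low=(low[0]=0,low[1]=1,low[2]=2,low[3]=?,low[4]=?,low[5]=?,low[6]=?,low[7]=?,low[8]=?); scc=(scc[0]=0,scc[1]=1,scc[2]=2,scc[3]=?,scc[4]=?,scc[5]=?,scc[6]=?,scc[7]=?,scc[8]=?)
step 4: low=(low[0]=0,low[1]=1,low[2]=2,low[3]=3,low[4]=?,low[5]=?,low[6]=?,low[7]=?,low[8]=?); scc=(scc[0]=0,scc[1]=1,scc[2]=2,scc[3]=3,scc[4]=?,scc[5]=?,scc[6]=?,scc[7]=?,scc[8]=?)
step 5: low=(low[0]=0,low[1]=1,low[2]=2,low[3]=3,low[4]=4,low[5]=4,low[6]=?,low[7]=?,low[8]=?); scc=(scc[0]=0,scc[1]=1,scc[2]=2,scc[3]=3,scc[4]=?,scc[5]=?,scc[6]=?,scc[7]=?,scc[8]=?)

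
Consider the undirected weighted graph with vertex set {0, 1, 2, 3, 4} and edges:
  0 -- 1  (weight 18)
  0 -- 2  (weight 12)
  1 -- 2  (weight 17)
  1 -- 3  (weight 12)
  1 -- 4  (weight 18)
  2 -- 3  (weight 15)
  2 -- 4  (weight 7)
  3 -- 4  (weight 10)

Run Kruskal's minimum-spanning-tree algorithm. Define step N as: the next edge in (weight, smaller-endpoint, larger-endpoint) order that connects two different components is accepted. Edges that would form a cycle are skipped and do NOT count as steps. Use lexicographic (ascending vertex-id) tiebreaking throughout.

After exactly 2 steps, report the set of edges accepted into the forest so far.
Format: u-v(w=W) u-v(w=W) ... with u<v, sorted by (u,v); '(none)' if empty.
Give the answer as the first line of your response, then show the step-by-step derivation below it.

2-4(w=7) 3-4(w=10)

step 1: add edge 2-4 (w=7); MST = {2-4(w=7)}
step 2: add edge 3-4 (w=10); MST = {2-4(w=7) 3-4(w=10)}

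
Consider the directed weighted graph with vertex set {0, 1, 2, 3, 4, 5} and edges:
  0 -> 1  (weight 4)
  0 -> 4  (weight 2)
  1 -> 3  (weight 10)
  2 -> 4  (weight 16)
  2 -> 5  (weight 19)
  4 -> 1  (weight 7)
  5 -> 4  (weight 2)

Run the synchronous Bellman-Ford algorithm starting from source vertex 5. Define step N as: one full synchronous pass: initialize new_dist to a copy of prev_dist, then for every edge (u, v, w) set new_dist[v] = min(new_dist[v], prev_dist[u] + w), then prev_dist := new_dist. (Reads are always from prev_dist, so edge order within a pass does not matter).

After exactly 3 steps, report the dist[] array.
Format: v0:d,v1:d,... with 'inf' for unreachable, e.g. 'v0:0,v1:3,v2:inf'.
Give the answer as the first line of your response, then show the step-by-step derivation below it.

v0:inf,v1:9,v2:inf,v3:19,v4:2,v5:0

step 1: dist = v0:inf,v1:inf,v2:inf,v3:inf,v4:2,v5:0
step 2: dist = v0:inf,v1:9,v2:inf,v3:inf,v4:2,v5:0
step 3: dist = v0:inf,v1:9,v2:inf,v3:19,v4:2,v5:0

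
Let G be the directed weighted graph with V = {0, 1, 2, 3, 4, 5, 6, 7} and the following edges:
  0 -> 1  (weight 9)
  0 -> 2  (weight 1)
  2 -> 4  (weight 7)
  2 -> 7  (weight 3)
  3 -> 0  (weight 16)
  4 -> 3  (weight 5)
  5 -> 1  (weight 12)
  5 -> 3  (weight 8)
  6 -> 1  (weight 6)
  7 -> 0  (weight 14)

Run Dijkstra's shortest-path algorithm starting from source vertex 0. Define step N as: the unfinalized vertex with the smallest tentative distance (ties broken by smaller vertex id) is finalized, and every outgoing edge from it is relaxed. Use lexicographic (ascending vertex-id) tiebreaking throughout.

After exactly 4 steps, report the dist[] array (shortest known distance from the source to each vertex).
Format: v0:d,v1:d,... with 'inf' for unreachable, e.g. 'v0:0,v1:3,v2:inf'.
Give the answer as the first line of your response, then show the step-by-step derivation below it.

v0:0,v1:9,v2:1,v3:13,v4:8,v5:inf,v6:inf,v7:4

step 1: dist = v0:0,v1:9,v2:1,v3:inf,v4:inf,v5:inf,v6:inf,v7:inf
step 2: dist = v0:0,v1:9,v2:1,v3:inf,v4:8,v5:inf,v6:inf,v7:4
step 3: dist = v0:0,v1:9,v2:1,v3:inf,v4:8,v5:inf,v6:inf,v7:4
step 4: dist = v0:0,v1:9,v2:1,v3:13,v4:8,v5:inf,v6:inf,v7:4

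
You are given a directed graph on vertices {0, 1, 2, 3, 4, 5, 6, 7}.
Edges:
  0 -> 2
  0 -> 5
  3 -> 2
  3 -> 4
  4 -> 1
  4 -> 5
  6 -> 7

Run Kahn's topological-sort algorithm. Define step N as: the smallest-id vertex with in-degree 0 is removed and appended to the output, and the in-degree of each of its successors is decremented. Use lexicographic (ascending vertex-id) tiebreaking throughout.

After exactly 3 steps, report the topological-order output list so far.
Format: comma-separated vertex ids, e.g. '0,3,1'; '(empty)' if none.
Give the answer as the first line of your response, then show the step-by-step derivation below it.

0,3,2

step 1: output 0; order=[0]; indeg=(0,1,1,0,1,1,0,1)
step 2: output 3; order=[0,3]; indeg=(0,1,0,0,0,1,0,1)
step 3: output 2; order=[0,3,2]; indeg=(0,1,0,0,0,1,0,1)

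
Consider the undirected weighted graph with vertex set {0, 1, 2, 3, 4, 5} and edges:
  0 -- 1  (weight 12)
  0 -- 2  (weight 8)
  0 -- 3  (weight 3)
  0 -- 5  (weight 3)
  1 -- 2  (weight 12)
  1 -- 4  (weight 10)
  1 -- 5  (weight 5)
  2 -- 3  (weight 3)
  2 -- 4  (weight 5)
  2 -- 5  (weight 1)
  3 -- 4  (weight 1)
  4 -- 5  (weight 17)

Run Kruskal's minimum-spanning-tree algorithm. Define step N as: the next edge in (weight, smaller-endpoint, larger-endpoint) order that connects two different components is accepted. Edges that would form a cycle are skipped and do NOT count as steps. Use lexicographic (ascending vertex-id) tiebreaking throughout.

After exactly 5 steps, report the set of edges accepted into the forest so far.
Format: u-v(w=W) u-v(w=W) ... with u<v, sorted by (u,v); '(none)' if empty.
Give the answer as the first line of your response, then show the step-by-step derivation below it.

0-3(w=3) 0-5(w=3) 1-5(w=5) 2-5(w=1) 3-4(w=1)

step 1: add edge 2-5 (w=1); MST = {2-5(w=1)}
step 2: add edge 3-4 (w=1); MST = {2-5(w=1) 3-4(w=1)}
step 3: add edge 0-3 (w=3); MST = {0-3(w=3) 2-5(w=1) 3-4(w=1)}
step 4: add edge 0-5 (w=3); MST = {0-3(w=3) 0-5(w=3) 2-5(w=1) 3-4(w=1)}
step 5: add edge 1-5 (w=5); MST = {0-3(w=3) 0-5(w=3) 1-5(w=5) 2-5(w=1) 3-4(w=1)}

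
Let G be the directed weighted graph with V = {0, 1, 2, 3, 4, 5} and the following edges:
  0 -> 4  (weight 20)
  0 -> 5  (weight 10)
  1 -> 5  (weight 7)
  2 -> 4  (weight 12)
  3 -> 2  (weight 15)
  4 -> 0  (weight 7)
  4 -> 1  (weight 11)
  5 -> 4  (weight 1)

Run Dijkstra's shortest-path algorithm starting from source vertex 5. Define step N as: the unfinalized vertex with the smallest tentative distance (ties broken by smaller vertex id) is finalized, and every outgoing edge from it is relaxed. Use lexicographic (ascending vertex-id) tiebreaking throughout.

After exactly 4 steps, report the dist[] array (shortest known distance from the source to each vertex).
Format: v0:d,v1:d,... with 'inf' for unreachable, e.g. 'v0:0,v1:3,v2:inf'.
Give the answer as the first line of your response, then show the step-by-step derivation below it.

v0:8,v1:12,v2:inf,v3:inf,v4:1,v5:0

step 1: dist = v0:inf,v1:inf,v2:inf,v3:inf,v4:1,v5:0
step 2: dist = v0:8,v1:12,v2:inf,v3:inf,v4:1,v5:0
step 3: dist = v0:8,v1:12,v2:inf,v3:inf,v4:1,v5:0
step 4: dist = v0:8,v1:12,v2:inf,v3:inf,v4:1,v5:0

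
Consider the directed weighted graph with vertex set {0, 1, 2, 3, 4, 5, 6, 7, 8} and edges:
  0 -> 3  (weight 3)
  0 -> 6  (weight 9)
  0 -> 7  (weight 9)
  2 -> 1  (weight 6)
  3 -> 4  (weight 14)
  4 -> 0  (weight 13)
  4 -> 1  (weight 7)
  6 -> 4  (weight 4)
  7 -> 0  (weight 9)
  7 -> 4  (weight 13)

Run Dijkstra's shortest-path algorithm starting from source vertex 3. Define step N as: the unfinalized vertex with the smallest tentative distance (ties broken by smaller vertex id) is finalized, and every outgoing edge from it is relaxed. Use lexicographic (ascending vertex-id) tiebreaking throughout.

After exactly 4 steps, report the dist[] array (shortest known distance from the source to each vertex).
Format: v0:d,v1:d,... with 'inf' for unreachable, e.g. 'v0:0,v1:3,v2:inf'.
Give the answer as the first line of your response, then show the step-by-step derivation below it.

v0:27,v1:21,v2:inf,v3:0,v4:14,v5:inf,v6:36,v7:36,v8:inf

step 1: dist = v0:inf,v1:inf,v2:inf,v3:0,v4:14,v5:inf,v6:inf,v7:inf,v8:inf
step 2: dist = v0:27,v1:21,v2:inf,v3:0,v4:14,v5:inf,v6:inf,v7:inf,v8:inf
step 3: dist = v0:27,v1:21,v2:inf,v3:0,v4:14,v5:inf,v6:inf,v7:inf,v8:inf
step 4: dist = v0:27,v1:21,v2:inf,v3:0,v4:14,v5:inf,v6:36,v7:36,v8:inf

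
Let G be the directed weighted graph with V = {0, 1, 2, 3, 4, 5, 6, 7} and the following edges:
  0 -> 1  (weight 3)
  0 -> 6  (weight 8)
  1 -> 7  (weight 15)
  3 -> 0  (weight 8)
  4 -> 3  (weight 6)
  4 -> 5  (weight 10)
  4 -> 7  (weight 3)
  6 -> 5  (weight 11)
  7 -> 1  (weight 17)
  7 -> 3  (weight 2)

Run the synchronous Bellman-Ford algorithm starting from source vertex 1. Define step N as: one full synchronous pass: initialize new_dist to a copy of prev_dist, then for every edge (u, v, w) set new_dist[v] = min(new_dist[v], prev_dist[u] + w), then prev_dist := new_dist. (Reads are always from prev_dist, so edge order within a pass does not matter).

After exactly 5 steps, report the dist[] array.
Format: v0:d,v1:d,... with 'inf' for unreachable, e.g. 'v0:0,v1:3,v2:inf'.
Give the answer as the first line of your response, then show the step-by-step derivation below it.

v0:25,v1:0,v2:inf,v3:17,v4:inf,v5:44,v6:33,v7:15

step 1: dist = v0:inf,v1:0,v2:inf,v3:inf,v4:inf,v5:inf,v6:inf,v7:15
step 2: dist = v0:inf,v1:0,v2:inf,v3:17,v4:inf,v5:inf,v6:inf,v7:15
step 3: dist = v0:25,v1:0,v2:inf,v3:17,v4:inf,v5:inf,v6:inf,v7:15
step 4: dist = v0:25,v1:0,v2:inf,v3:17,v4:inf,v5:inf,v6:33,v7:15
step 5: dist = v0:25,v1:0,v2:inf,v3:17,v4:inf,v5:44,v6:33,v7:15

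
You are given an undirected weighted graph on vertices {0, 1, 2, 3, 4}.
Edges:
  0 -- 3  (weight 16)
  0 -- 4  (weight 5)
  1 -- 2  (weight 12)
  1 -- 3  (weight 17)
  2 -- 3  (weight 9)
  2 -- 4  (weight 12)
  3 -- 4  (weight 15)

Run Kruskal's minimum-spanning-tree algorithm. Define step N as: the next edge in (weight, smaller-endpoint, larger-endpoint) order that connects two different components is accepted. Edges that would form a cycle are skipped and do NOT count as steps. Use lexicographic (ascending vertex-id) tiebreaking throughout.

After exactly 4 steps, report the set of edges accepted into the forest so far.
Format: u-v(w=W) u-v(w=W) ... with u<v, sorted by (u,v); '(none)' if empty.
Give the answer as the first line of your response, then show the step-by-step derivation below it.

0-4(w=5) 1-2(w=12) 2-3(w=9) 2-4(w=12)

step 1: add edge 0-4 (w=5); MST = {0-4(w=5)}
step 2: add edge 2-3 (w=9); MST = {0-4(w=5) 2-3(w=9)}
step 3: add edge 1-2 (w=12); MST = {0-4(w=5) 1-2(w=12) 2-3(w=9)}
step 4: add edge 2-4 (w=12); MST = {0-4(w=5) 1-2(w=12) 2-3(w=9) 2-4(w=12)}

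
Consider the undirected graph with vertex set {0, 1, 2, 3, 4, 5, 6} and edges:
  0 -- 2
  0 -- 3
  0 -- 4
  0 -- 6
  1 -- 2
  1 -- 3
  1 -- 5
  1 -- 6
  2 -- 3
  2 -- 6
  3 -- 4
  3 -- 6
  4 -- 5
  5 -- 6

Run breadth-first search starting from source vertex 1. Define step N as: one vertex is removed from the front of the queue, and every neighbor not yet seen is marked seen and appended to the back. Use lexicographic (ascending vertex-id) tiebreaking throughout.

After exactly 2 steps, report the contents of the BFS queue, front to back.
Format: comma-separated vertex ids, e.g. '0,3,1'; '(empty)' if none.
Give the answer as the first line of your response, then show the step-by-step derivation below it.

3,5,6,0

step 1: dequeue 1; queue=[2,3,5,6]; order=1
step 2: dequeue 2; queue=[3,5,6,0]; order=1,2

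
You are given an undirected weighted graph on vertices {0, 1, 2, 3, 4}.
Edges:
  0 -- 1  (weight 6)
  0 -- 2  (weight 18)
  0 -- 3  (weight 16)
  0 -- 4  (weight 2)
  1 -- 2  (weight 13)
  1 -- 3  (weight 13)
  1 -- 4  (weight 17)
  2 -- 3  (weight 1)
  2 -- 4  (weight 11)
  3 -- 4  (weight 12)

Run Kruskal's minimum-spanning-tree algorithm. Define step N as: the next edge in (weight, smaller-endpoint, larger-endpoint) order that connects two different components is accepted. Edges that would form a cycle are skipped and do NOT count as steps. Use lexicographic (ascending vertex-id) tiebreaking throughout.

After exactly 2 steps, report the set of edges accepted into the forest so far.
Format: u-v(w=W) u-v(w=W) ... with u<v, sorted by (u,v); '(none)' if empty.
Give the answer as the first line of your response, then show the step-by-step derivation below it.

0-4(w=2) 2-3(w=1)

step 1: add edge 2-3 (w=1); MST = {2-3(w=1)}
step 2: add edge 0-4 (w=2); MST = {0-4(w=2) 2-3(w=1)}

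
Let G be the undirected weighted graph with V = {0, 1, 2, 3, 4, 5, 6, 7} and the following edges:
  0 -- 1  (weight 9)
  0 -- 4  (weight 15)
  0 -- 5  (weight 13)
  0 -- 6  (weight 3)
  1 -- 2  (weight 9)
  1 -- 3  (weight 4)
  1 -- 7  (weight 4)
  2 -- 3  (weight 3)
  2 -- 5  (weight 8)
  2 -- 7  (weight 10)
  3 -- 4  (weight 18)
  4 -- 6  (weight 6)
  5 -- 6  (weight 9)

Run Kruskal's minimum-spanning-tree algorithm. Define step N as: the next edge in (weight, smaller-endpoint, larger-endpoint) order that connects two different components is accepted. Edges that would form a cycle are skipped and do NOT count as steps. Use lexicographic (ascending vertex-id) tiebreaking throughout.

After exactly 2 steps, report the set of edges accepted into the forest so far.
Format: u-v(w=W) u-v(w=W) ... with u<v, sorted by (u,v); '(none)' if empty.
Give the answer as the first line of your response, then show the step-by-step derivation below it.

0-6(w=3) 2-3(w=3)

step 1: add edge 0-6 (w=3); MST = {0-6(w=3)}
step 2: add edge 2-3 (w=3); MST = {0-6(w=3) 2-3(w=3)}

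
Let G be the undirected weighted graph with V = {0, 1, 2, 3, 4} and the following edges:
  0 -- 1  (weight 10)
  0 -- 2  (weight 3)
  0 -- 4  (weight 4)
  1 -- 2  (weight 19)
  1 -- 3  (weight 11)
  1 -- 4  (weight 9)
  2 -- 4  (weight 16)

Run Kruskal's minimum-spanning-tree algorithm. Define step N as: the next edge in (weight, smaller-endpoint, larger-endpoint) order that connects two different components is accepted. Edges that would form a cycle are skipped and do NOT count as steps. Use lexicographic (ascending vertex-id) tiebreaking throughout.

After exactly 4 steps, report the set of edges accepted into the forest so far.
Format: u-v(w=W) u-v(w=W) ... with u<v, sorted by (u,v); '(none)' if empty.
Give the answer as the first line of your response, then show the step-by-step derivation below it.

0-2(w=3) 0-4(w=4) 1-3(w=11) 1-4(w=9)

step 1: add edge 0-2 (w=3); MST = {0-2(w=3)}
step 2: add edge 0-4 (w=4); MST = {0-2(w=3) 0-4(w=4)}
step 3: add edge 1-4 (w=9); MST = {0-2(w=3) 0-4(w=4) 1-4(w=9)}
step 4: add edge 1-3 (w=11); MST = {0-2(w=3) 0-4(w=4) 1-3(w=11) 1-4(w=9)}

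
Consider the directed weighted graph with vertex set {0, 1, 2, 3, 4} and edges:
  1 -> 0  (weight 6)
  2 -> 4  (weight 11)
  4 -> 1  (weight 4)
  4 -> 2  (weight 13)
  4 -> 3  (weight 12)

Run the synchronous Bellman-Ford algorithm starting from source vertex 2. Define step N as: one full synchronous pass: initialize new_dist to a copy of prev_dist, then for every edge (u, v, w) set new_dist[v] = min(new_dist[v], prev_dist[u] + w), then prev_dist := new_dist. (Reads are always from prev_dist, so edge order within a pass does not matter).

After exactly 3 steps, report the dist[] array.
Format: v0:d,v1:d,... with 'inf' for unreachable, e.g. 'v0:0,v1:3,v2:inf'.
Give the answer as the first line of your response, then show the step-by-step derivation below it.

v0:21,v1:15,v2:0,v3:23,v4:11

step 1: dist = v0:inf,v1:inf,v2:0,v3:inf,v4:11
step 2: dist = v0:inf,v1:15,v2:0,v3:23,v4:11
step 3: dist = v0:21,v1:15,v2:0,v3:23,v4:11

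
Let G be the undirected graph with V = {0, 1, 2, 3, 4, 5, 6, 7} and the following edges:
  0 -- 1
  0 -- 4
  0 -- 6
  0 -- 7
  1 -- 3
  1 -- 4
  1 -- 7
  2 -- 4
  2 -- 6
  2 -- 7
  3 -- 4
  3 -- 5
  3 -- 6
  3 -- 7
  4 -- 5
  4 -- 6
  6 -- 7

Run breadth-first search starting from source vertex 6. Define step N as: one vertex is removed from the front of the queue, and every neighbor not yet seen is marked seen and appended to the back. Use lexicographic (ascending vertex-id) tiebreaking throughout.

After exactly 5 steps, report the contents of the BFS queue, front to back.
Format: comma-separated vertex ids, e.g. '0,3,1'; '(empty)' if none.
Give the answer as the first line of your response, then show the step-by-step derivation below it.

7,1,5

step 1: dequeue 6; queue=[0,2,3,4,7]; order=6
step 2: dequeue 0; queue=[2,3,4,7,1]; order=6,0
step 3: dequeue 2; queue=[3,4,7,1]; order=6,0,2
step 4: dequeue 3; queue=[4,7,1,5]; order=6,0,2,3
step 5: dequeue 4; queue=[7,1,5]; order=6,0,2,3,4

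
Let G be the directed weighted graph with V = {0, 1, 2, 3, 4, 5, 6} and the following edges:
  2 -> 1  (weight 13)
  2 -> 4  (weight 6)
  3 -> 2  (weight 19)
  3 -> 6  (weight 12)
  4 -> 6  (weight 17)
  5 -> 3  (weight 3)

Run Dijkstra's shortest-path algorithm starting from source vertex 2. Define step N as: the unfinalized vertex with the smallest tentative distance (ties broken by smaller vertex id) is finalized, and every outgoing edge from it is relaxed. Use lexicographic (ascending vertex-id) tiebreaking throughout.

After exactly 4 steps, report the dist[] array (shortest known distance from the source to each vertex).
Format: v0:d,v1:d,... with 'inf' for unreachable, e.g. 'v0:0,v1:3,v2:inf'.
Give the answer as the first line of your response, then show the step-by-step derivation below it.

v0:inf,v1:13,v2:0,v3:inf,v4:6,v5:inf,v6:23

step 1: dist = v0:inf,v1:13,v2:0,v3:inf,v4:6,v5:inf,v6:inf
step 2: dist = v0:inf,v1:13,v2:0,v3:inf,v4:6,v5:inf,v6:23
step 3: dist = v0:inf,v1:13,v2:0,v3:inf,v4:6,v5:inf,v6:23
step 4: dist = v0:inf,v1:13,v2:0,v3:inf,v4:6,v5:inf,v6:23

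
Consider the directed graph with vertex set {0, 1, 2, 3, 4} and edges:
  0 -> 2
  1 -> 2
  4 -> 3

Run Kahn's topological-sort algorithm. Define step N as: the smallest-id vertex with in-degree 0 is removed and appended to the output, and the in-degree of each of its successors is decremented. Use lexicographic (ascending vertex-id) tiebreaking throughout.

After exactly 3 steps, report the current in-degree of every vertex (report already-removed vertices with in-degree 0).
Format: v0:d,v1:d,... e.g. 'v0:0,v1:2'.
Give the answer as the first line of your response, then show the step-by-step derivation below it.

v0:0,v1:0,v2:0,v3:1,v4:0

step 1: output 0; order=[0]; indeg=(0,0,1,1,0)
step 2: output 1; order=[0,1]; indeg=(0,0,0,1,0)
step 3: output 2; order=[0,1,2]; indeg=(0,0,0,1,0)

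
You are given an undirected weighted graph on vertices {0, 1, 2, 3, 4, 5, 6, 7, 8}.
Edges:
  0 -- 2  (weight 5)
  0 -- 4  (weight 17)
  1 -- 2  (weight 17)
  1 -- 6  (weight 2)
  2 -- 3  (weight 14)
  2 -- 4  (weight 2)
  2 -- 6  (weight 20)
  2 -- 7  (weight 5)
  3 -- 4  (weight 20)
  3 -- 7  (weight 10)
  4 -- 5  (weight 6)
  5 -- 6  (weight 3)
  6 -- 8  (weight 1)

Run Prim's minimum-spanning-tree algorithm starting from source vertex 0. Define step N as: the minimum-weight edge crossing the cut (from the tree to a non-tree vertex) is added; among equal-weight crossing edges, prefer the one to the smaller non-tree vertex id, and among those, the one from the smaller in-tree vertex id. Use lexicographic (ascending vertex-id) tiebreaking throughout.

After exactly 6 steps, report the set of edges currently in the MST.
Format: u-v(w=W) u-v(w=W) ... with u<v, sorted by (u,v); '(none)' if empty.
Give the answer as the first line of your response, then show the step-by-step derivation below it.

0-2(w=5) 2-4(w=2) 2-7(w=5) 4-5(w=6) 5-6(w=3) 6-8(w=1)

step 1: add edge 0-2 (w=5); MST = {0-2(w=5)}
step 2: add edge 2-4 (w=2); MST = {0-2(w=5) 2-4(w=2)}
step 3: add edge 2-7 (w=5); MST = {0-2(w=5) 2-4(w=2) 2-7(w=5)}
step 4: add edge 4-5 (w=6); MST = {0-2(w=5) 2-4(w=2) 2-7(w=5) 4-5(w=6)}
step 5: add edge 5-6 (w=3); MST = {0-2(w=5) 2-4(w=2) 2-7(w=5) 4-5(w=6) 5-6(w=3)}
step 6: add edge 6-8 (w=1); MST = {0-2(w=5) 2-4(w=2) 2-7(w=5) 4-5(w=6) 5-6(w=3) 6-8(w=1)}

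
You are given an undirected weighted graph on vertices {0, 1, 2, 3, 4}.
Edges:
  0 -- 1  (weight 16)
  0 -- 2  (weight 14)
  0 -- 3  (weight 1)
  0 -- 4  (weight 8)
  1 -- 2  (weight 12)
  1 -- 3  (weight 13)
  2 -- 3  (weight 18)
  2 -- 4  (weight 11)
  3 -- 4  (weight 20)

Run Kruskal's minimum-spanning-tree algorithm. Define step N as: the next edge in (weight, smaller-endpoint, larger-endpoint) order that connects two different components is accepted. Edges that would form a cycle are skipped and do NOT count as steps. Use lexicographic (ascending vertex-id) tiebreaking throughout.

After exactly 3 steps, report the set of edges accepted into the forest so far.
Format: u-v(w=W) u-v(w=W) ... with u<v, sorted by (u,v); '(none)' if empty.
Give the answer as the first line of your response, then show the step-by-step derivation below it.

0-3(w=1) 0-4(w=8) 2-4(w=11)

step 1: add edge 0-3 (w=1); MST = {0-3(w=1)}
step 2: add edge 0-4 (w=8); MST = {0-3(w=1) 0-4(w=8)}
step 3: add edge 2-4 (w=11); MST = {0-3(w=1) 0-4(w=8) 2-4(w=11)}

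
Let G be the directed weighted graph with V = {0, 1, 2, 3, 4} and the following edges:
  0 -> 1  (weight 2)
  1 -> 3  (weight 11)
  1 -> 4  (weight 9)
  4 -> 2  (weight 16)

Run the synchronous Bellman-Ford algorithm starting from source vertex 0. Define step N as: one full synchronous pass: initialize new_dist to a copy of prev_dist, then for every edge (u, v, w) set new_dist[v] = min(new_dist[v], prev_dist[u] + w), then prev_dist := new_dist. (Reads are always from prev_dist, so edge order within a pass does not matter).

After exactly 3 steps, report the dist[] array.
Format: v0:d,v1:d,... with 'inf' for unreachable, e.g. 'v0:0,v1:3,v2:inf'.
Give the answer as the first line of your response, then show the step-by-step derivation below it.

v0:0,v1:2,v2:27,v3:13,v4:11

step 1: dist = v0:0,v1:2,v2:inf,v3:inf,v4:inf
step 2: dist = v0:0,v1:2,v2:inf,v3:13,v4:11
step 3: dist = v0:0,v1:2,v2:27,v3:13,v4:11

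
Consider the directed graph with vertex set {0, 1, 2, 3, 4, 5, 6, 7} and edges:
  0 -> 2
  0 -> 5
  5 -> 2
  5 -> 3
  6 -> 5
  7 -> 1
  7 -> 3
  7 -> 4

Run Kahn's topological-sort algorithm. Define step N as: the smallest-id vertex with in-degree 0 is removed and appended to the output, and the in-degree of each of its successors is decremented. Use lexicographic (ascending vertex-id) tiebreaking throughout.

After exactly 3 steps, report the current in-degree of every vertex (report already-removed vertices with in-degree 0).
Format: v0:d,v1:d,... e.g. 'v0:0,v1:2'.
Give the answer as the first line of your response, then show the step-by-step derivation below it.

v0:0,v1:1,v2:0,v3:1,v4:1,v5:0,v6:0,v7:0

step 1: output 0; order=[0]; indeg=(0,1,1,2,1,1,0,0)
step 2: output 6; order=[0,6]; indeg=(0,1,1,2,1,0,0,0)
step 3: output 5; order=[0,6,5]; indeg=(0,1,0,1,1,0,0,0)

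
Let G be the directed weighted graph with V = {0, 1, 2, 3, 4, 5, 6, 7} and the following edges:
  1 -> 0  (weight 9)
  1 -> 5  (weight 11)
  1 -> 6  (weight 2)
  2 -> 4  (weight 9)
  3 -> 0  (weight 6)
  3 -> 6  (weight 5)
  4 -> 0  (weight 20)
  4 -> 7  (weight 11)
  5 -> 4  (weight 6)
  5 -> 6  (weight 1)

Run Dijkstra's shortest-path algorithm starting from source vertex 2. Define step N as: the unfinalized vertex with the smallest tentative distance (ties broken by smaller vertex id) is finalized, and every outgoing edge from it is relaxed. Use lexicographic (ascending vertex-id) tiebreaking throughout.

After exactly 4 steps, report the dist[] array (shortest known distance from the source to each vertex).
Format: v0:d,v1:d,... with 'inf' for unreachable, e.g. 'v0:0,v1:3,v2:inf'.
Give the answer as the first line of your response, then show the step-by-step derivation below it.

v0:29,v1:inf,v2:0,v3:inf,v4:9,v5:inf,v6:inf,v7:20

step 1: dist = v0:inf,v1:inf,v2:0,v3:inf,v4:9,v5:inf,v6:inf,v7:inf
step 2: dist = v0:29,v1:inf,v2:0,v3:inf,v4:9,v5:inf,v6:inf,v7:20
step 3: dist = v0:29,v1:inf,v2:0,v3:inf,v4:9,v5:inf,v6:inf,v7:20
step 4: dist = v0:29,v1:inf,v2:0,v3:inf,v4:9,v5:inf,v6:inf,v7:20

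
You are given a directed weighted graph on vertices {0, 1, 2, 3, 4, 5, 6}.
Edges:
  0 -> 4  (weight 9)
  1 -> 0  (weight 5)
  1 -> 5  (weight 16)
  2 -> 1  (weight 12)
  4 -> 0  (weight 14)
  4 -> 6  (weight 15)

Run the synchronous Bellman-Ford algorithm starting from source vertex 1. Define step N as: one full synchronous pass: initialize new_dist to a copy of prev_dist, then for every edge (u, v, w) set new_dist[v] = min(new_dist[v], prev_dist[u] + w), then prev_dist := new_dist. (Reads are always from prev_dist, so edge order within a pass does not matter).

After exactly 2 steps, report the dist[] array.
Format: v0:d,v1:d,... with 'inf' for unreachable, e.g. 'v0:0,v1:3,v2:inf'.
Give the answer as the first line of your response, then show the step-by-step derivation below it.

v0:5,v1:0,v2:inf,v3:inf,v4:14,v5:16,v6:inf

step 1: dist = v0:5,v1:0,v2:inf,v3:inf,v4:inf,v5:16,v6:inf
step 2: dist = v0:5,v1:0,v2:inf,v3:inf,v4:14,v5:16,v6:inf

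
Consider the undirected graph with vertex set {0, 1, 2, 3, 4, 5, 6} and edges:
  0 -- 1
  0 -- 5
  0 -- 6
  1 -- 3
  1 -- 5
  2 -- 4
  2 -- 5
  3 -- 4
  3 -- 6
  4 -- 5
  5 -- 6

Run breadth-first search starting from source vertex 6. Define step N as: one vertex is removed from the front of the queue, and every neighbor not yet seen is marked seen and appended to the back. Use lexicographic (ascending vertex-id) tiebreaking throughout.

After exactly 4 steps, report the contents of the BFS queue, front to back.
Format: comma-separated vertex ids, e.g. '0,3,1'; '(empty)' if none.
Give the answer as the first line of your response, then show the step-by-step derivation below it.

1,4,2

step 1: dequeue 6; queue=[0,3,5]; order=6
step 2: dequeue 0; queue=[3,5,1]; order=6,0
step 3: dequeue 3; queue=[5,1,4]; order=6,0,3
step 4: dequeue 5; queue=[1,4,2]; order=6,0,3,5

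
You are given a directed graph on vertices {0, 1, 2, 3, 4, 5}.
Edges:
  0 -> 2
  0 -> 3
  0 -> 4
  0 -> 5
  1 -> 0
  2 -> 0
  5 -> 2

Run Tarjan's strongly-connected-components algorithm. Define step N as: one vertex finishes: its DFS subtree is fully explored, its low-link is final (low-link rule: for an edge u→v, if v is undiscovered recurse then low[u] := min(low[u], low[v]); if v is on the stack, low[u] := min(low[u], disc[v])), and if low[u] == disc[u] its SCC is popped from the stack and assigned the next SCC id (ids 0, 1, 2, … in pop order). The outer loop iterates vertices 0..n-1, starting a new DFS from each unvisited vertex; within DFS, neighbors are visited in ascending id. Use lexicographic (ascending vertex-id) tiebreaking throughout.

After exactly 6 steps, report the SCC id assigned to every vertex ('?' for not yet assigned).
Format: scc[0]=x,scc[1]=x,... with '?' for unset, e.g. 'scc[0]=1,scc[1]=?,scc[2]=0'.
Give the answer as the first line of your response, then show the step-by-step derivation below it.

scc[0]=2,scc[1]=3,scc[2]=2,scc[3]=0,scc[4]=1,scc[5]=2

step 1: low=(low[0]=0,low[1]=?,low[2]=0,low[3]=?,low[4]=?,low[5]=?); scc=(scc[0]=?,scc[1]=?,scc[2]=?,scc[3]=?,scc[4]=?,scc[5]=?)
step 2: low=(low[0]=0,low[1]=?,low[2]=0,low[3]=2,low[4]=?,low[5]=?); scc=(scc[0]=?,scc[1]=?,scc[2]=?,scc[3]=0,scc[4]=?,scc[5]=?)
step 3: low=(low[0]=0,low[1]=?,low[2]=0,low[3]=2,low[4]=3,low[5]=?); scc=(scc[0]=?,scc[1]=?,scc[2]=?,scc[3]=0,scc[4]=1,scc[5]=?)
step 4: low=(low[0]=0,low[1]=?,low[2]=0,low[3]=2,low[4]=3,low[5]=1); scc=(scc[0]=?,scc[1]=?,scc[2]=?,scc[3]=0,scc[4]=1,scc[5]=?)
step 5: low=(low[0]=0,low[1]=?,low[2]=0,low[3]=2,low[4]=3,low[5]=1); scc=(scc[0]=2,scc[1]=?,scc[2]=2,scc[3]=0,scc[4]=1,scc[5]=2)
step 6: low=(low[0]=0,low[1]=5,low[2]=0,low[3]=2,low[4]=3,low[5]=1); scc=(scc[0]=2,scc[1]=3,scc[2]=2,scc[3]=0,scc[4]=1,scc[5]=2)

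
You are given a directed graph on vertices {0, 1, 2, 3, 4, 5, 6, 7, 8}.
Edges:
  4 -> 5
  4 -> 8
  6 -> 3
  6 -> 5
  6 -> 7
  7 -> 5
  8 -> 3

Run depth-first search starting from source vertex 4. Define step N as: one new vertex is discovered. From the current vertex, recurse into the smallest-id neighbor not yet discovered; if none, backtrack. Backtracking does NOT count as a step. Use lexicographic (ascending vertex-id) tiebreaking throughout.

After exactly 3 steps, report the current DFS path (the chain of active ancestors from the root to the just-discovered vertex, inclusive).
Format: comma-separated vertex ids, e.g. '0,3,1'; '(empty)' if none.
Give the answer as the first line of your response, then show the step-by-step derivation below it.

4,8

step 1: discover 4; path=4; order=4
step 2: discover 5; path=4>5; order=4,5
step 3: discover 8; path=4>8; order=4,5,8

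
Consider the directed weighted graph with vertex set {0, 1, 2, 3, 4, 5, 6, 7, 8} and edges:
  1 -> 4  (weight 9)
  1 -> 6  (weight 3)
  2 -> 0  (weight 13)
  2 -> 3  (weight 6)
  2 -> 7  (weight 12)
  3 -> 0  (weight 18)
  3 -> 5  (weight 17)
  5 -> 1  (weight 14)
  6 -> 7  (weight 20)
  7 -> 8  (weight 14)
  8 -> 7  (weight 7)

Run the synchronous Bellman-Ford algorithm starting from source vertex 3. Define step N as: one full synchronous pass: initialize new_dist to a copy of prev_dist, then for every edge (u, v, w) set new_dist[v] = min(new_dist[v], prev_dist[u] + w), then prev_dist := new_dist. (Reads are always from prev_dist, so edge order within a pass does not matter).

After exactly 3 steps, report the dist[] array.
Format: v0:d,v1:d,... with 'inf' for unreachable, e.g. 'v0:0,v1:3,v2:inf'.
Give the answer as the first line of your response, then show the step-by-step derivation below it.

v0:18,v1:31,v2:inf,v3:0,v4:40,v5:17,v6:34,v7:inf,v8:inf

step 1: dist = v0:18,v1:inf,v2:inf,v3:0,v4:inf,v5:17,v6:inf,v7:inf,v8:inf
step 2: dist = v0:18,v1:31,v2:inf,v3:0,v4:inf,v5:17,v6:inf,v7:inf,v8:inf
step 3: dist = v0:18,v1:31,v2:inf,v3:0,v4:40,v5:17,v6:34,v7:inf,v8:inf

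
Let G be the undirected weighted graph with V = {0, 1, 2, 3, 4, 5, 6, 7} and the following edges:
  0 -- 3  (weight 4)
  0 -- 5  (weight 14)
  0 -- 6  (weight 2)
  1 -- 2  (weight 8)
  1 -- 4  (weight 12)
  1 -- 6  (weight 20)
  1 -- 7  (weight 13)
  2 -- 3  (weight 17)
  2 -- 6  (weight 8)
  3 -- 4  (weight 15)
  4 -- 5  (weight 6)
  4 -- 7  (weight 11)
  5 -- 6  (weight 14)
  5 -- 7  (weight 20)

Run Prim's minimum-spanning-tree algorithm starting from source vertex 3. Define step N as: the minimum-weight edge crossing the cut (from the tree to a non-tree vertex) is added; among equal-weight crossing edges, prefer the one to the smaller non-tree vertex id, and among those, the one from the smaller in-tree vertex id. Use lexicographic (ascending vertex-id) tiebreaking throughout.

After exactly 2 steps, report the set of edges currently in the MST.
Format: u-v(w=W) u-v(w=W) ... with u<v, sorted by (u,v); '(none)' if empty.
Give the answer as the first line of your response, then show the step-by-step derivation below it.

0-3(w=4) 0-6(w=2)

step 1: add edge 0-3 (w=4); MST = {0-3(w=4)}
step 2: add edge 0-6 (w=2); MST = {0-3(w=4) 0-6(w=2)}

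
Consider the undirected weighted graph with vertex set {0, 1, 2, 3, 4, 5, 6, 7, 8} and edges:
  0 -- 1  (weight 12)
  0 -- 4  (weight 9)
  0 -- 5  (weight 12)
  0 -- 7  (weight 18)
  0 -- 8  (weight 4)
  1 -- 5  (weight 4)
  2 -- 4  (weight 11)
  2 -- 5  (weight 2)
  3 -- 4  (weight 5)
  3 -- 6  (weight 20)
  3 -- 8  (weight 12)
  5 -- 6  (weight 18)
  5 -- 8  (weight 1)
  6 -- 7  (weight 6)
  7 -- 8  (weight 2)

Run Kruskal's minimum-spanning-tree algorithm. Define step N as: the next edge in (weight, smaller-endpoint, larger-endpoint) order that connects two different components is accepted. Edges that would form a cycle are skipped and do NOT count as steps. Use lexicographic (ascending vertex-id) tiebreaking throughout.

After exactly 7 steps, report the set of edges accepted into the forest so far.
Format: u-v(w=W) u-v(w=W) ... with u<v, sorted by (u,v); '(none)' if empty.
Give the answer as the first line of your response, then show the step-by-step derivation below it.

0-8(w=4) 1-5(w=4) 2-5(w=2) 3-4(w=5) 5-8(w=1) 6-7(w=6) 7-8(w=2)

step 1: add edge 5-8 (w=1); MST = {5-8(w=1)}
step 2: add edge 2-5 (w=2); MST = {2-5(w=2) 5-8(w=1)}
step 3: add edge 7-8 (w=2); MST = {2-5(w=2) 5-8(w=1) 7-8(w=2)}
step 4: add edge 0-8 (w=4); MST = {0-8(w=4) 2-5(w=2) 5-8(w=1) 7-8(w=2)}
step 5: add edge 1-5 (w=4); MST = {0-8(w=4) 1-5(w=4) 2-5(w=2) 5-8(w=1) 7-8(w=2)}
step 6: add edge 3-4 (w=5); MST = {0-8(w=4) 1-5(w=4) 2-5(w=2) 3-4(w=5) 5-8(w=1) 7-8(w=2)}
step 7: add edge 6-7 (w=6); MST = {0-8(w=4) 1-5(w=4) 2-5(w=2) 3-4(w=5) 5-8(w=1) 6-7(w=6) 7-8(w=2)}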